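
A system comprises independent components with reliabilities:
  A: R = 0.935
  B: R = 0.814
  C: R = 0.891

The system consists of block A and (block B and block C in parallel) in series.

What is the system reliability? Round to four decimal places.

Parallel (B and C): 1 − (1 − 0.814000)(1 − 0.891000) = 0.979726
Series (A and [0.979726]): 0.935000 × 0.979726 = 0.9160

0.9160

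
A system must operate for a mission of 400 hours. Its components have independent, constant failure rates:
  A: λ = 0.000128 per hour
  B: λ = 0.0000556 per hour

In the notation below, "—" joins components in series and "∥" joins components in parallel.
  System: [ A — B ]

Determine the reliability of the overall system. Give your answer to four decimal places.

0.9292

R(A) = exp(−0.000128 × 400) = 0.950089
R(B) = exp(−0.0000556 × 400) = 0.978005
Series (A and B): 0.950089 × 0.978005 = 0.9292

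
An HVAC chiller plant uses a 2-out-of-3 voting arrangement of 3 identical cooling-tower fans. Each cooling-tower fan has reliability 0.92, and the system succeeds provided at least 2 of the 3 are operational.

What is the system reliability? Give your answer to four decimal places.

0.9818

R = Σ_{i=2}^{3} C(3,i) p^i (1−p)^{3−i} with p = 0.92
C(3,2)·0.92^2·0.08^1 = 0.203136
C(3,3)·0.92^3·0.08^0 = 0.778688
Sum = 0.9818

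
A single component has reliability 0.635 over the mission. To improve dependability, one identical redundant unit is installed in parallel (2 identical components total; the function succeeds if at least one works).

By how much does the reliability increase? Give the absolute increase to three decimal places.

R_before = 0.635
R_after = 1 − (1 − 0.635)^2 = 0.867
ΔR = 0.867 − 0.635 = 0.232

0.232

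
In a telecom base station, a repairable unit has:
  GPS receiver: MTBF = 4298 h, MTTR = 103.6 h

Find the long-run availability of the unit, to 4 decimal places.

A(GPS receiver) = MTBF/(MTBF+MTTR) = 4298/(4298+103.6) = 0.9765

0.9765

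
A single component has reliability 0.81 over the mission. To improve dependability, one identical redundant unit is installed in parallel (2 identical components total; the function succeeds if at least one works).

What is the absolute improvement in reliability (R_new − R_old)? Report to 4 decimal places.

R_before = 0.81
R_after = 1 − (1 − 0.81)^2 = 0.9639
ΔR = 0.9639 − 0.81 = 0.1539

0.1539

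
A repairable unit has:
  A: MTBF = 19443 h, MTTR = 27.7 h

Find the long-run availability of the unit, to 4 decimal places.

A(A) = MTBF/(MTBF+MTTR) = 19443/(19443+27.7) = 0.9986

0.9986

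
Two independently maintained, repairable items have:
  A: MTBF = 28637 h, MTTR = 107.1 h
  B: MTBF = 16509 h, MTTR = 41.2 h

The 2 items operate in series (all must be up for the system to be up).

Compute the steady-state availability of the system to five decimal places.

0.99379

A(A) = MTBF/(MTBF+MTTR) = 28637/(28637+107.1) = 0.996274
A(B) = MTBF/(MTBF+MTTR) = 16509/(16509+41.2) = 0.997511
Series availability: 0.996274 × 0.997511 = 0.99379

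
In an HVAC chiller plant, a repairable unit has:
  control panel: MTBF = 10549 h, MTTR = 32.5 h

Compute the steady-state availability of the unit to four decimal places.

A(control panel) = MTBF/(MTBF+MTTR) = 10549/(10549+32.5) = 0.9969

0.9969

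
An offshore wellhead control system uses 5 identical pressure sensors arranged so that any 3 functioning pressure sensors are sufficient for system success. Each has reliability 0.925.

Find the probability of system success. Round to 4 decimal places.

R = Σ_{i=3}^{5} C(5,i) p^i (1−p)^{5−i} with p = 0.925
C(5,3)·0.925^3·0.075^2 = 0.044519
C(5,4)·0.925^4·0.075^1 = 0.274535
C(5,5)·0.925^5·0.075^0 = 0.677187
Sum = 0.9962

0.9962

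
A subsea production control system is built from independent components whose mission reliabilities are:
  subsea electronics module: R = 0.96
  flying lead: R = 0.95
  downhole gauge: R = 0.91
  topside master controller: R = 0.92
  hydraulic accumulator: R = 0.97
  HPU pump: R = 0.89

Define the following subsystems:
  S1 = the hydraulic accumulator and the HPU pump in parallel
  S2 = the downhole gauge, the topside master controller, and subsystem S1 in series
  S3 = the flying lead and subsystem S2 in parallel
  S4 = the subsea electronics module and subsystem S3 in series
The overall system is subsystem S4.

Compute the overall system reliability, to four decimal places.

0.9521

Parallel (hydraulic accumulator and HPU pump): 1 − (1 − 0.970000)(1 − 0.890000) = 0.996700
Series (downhole gauge, topside master controller, and [0.996700]): 0.910000 × 0.920000 × 0.996700 = 0.834437
Parallel (flying lead and [0.834437]): 1 − (1 − 0.950000)(1 − 0.834437) = 0.991722
Series (subsea electronics module and [0.991722]): 0.960000 × 0.991722 = 0.9521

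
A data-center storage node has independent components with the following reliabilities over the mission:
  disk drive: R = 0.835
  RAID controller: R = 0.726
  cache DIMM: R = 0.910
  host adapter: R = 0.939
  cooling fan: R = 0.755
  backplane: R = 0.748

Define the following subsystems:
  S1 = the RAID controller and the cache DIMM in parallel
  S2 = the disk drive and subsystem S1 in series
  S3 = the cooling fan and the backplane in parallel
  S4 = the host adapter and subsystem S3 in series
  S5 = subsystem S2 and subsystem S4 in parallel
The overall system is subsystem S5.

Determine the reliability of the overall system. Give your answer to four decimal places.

Parallel (RAID controller and cache DIMM): 1 − (1 − 0.726000)(1 − 0.910000) = 0.975340
Series (disk drive and [0.975340]): 0.835000 × 0.975340 = 0.814409
Parallel (cooling fan and backplane): 1 − (1 − 0.755000)(1 − 0.748000) = 0.938260
Series (host adapter and [0.938260]): 0.939000 × 0.938260 = 0.881026
Parallel ([0.814409] and [0.881026]): 1 − (1 − 0.814409)(1 − 0.881026) = 0.9779

0.9779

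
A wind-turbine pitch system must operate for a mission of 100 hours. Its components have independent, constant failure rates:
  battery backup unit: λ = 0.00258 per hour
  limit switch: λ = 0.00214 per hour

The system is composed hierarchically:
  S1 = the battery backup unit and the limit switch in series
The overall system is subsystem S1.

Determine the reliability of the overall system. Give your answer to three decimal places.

0.624

R(battery backup unit) = exp(−0.00258 × 100) = 0.77260
R(limit switch) = exp(−0.00214 × 100) = 0.80735
Series (battery backup unit and limit switch): 0.77260 × 0.80735 = 0.624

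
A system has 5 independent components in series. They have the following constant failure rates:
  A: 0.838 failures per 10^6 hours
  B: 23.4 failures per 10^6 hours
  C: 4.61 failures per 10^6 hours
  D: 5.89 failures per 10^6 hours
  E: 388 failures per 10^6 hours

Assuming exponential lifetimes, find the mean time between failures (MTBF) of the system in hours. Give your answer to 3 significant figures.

2370

Series of exponential components: λ_sys = Σ λ_i
λ_sys = 0.000000838 + 0.0000234 + 0.00000461 + 0.00000589 + 0.000388 = 4.2274e-04 /h
MTBF = 1 / λ_sys = 2370 h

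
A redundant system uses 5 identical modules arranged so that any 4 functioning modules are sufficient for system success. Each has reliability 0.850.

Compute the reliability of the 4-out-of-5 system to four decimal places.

R = Σ_{i=4}^{5} C(5,i) p^i (1−p)^{5−i} with p = 0.850
C(5,4)·0.850^4·0.150^1 = 0.391505
C(5,5)·0.850^5·0.150^0 = 0.443705
Sum = 0.8352

0.8352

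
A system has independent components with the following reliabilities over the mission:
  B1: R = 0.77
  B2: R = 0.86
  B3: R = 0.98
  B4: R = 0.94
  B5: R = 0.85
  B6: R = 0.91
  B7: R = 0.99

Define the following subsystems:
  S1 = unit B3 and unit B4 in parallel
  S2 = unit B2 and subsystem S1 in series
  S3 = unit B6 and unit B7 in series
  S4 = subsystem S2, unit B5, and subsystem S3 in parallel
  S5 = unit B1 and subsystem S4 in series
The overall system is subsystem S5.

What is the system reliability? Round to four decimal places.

Parallel (B3 and B4): 1 − (1 − 0.980000)(1 − 0.940000) = 0.998800
Series (B2 and [0.998800]): 0.860000 × 0.998800 = 0.858968
Series (B6 and B7): 0.910000 × 0.990000 = 0.900900
Parallel ([0.858968], B5, and [0.900900]): 1 − (1 − 0.858968)(1 − 0.850000)(1 − 0.900900) = 0.997904
Series (B1 and [0.997904]): 0.770000 × 0.997904 = 0.7684

0.7684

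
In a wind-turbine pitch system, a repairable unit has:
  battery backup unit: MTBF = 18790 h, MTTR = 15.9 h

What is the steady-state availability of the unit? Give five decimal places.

0.99915

A(battery backup unit) = MTBF/(MTBF+MTTR) = 18790/(18790+15.9) = 0.99915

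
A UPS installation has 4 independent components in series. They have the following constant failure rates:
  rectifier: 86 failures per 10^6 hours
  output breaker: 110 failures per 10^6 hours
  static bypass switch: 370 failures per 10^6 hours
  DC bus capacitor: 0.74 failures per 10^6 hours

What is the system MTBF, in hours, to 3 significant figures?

Series of exponential components: λ_sys = Σ λ_i
λ_sys = 0.000086 + 0.00011 + 0.00037 + 0.00000074 = 5.6674e-04 /h
MTBF = 1 / λ_sys = 1760 h

1760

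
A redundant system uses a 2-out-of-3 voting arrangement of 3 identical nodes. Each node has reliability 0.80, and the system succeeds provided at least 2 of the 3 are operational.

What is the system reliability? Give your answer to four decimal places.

R = Σ_{i=2}^{3} C(3,i) p^i (1−p)^{3−i} with p = 0.80
C(3,2)·0.80^2·0.20^1 = 0.384000
C(3,3)·0.80^3·0.20^0 = 0.512000
Sum = 0.8960

0.8960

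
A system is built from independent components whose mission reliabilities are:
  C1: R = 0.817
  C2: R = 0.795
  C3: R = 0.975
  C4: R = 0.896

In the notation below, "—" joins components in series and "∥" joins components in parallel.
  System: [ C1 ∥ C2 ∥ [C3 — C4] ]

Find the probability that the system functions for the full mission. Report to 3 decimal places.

0.995

Series (C3 and C4): 0.97500 × 0.89600 = 0.87360
Parallel (C1, C2, and [0.87360]): 1 − (1 − 0.81700)(1 − 0.79500)(1 − 0.87360) = 0.995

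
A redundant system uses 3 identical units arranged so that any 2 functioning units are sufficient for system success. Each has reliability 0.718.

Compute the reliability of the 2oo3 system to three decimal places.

R = Σ_{i=2}^{3} C(3,i) p^i (1−p)^{3−i} with p = 0.718
C(3,2)·0.718^2·0.282^1 = 0.43613
C(3,3)·0.718^3·0.282^0 = 0.37015
Sum = 0.806

0.806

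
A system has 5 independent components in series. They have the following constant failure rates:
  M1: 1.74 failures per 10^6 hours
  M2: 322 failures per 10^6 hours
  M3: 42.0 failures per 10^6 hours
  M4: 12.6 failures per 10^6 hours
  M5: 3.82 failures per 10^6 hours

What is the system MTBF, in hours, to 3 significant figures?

2620

Series of exponential components: λ_sys = Σ λ_i
λ_sys = 0.00000174 + 0.000322 + 0.0000420 + 0.0000126 + 0.00000382 = 3.8216e-04 /h
MTBF = 1 / λ_sys = 2620 h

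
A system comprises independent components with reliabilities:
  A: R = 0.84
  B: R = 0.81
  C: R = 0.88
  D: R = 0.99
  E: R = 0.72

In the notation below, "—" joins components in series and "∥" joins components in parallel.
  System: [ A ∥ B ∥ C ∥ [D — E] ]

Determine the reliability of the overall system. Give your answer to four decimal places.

0.9990

Series (D and E): 0.990000 × 0.720000 = 0.712800
Parallel (A, B, C, and [0.712800]): 1 − (1 − 0.840000)(1 − 0.810000)(1 − 0.880000)(1 − 0.712800) = 0.9990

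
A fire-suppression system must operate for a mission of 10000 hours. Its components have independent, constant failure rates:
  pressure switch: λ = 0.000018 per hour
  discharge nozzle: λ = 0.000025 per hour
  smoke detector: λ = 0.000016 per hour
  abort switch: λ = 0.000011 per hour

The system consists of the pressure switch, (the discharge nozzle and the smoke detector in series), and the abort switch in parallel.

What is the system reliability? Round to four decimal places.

R(pressure switch) = exp(−0.000018 × 10000) = 0.835270
R(discharge nozzle) = exp(−0.000025 × 10000) = 0.778801
R(smoke detector) = exp(−0.000016 × 10000) = 0.852144
R(abort switch) = exp(−0.000011 × 10000) = 0.895834
Series (discharge nozzle and smoke detector): 0.778801 × 0.852144 = 0.663651
Parallel (pressure switch, [0.663651], and abort switch): 1 − (1 − 0.835270)(1 − 0.663651)(1 − 0.895834) = 0.9942

0.9942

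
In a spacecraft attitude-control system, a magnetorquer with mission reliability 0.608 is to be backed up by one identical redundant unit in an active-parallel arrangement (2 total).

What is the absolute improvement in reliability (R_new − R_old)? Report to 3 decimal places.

0.238

R_before = 0.608
R_after = 1 − (1 − 0.608)^2 = 0.846
ΔR = 0.846 − 0.608 = 0.238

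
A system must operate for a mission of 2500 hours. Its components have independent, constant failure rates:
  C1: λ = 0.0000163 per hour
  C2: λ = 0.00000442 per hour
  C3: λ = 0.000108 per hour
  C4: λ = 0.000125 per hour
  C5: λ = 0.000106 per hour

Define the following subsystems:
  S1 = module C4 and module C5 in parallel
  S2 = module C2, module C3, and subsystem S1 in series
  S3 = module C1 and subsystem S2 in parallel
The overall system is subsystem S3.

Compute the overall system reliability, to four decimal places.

R(C1) = exp(−0.0000163 × 2500) = 0.960069
R(C2) = exp(−0.00000442 × 2500) = 0.989011
R(C3) = exp(−0.000108 × 2500) = 0.763379
R(C4) = exp(−0.000125 × 2500) = 0.731616
R(C5) = exp(−0.000106 × 2500) = 0.767206
Parallel (C4 and C5): 1 − (1 − 0.731616)(1 − 0.767206) = 0.937522
Series (C2, C3, and [0.937522]): 0.989011 × 0.763379 × 0.937522 = 0.707820
Parallel (C1 and [0.707820]): 1 − (1 − 0.960069)(1 − 0.707820) = 0.9883

0.9883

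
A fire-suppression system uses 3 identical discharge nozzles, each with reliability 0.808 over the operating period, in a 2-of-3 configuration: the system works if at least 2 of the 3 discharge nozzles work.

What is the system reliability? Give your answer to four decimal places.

R = Σ_{i=2}^{3} C(3,i) p^i (1−p)^{3−i} with p = 0.808
C(3,2)·0.808^2·0.192^1 = 0.376050
C(3,3)·0.808^3·0.192^0 = 0.527514
Sum = 0.9036

0.9036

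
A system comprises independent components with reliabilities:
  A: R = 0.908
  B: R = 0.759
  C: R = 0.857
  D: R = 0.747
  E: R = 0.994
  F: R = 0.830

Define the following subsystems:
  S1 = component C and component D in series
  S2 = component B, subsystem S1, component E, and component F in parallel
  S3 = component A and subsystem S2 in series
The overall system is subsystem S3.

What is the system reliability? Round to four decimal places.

0.9079

Series (C and D): 0.857000 × 0.747000 = 0.640179
Parallel (B, [0.640179], E, and F): 1 − (1 − 0.759000)(1 − 0.640179)(1 − 0.994000)(1 − 0.830000) = 0.999912
Series (A and [0.999912]): 0.908000 × 0.999912 = 0.9079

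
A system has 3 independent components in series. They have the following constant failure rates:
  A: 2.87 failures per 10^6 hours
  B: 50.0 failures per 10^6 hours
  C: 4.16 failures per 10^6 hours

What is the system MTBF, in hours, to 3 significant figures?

Series of exponential components: λ_sys = Σ λ_i
λ_sys = 0.00000287 + 0.0000500 + 0.00000416 = 5.7030e-05 /h
MTBF = 1 / λ_sys = 17500 h

17500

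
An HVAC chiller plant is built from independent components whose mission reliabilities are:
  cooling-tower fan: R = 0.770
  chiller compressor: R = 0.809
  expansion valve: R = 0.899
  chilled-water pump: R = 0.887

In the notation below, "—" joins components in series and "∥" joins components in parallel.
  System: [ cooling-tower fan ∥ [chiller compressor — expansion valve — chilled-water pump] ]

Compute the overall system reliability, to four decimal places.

0.9184

Series (chiller compressor, expansion valve, and chilled-water pump): 0.809000 × 0.899000 × 0.887000 = 0.645107
Parallel (cooling-tower fan and [0.645107]): 1 − (1 − 0.770000)(1 − 0.645107) = 0.9184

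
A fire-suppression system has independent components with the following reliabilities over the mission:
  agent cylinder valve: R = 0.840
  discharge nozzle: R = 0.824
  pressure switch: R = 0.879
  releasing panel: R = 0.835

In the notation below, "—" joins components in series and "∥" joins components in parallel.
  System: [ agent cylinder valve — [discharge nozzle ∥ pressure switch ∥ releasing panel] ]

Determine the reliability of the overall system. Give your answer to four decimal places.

0.8370

Parallel (discharge nozzle, pressure switch, and releasing panel): 1 − (1 − 0.824000)(1 − 0.879000)(1 − 0.835000) = 0.996486
Series (agent cylinder valve and [0.996486]): 0.840000 × 0.996486 = 0.8370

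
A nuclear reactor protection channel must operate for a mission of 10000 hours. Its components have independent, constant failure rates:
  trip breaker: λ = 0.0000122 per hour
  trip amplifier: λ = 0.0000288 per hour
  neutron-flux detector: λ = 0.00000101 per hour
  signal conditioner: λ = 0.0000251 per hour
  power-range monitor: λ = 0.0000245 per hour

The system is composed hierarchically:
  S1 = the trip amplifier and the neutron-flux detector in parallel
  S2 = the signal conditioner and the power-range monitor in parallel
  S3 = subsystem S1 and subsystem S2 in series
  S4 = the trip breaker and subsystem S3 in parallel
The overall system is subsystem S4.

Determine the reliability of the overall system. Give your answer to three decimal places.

0.994

R(trip breaker) = exp(−0.0000122 × 10000) = 0.88515
R(trip amplifier) = exp(−0.0000288 × 10000) = 0.74976
R(neutron-flux detector) = exp(−0.00000101 × 10000) = 0.98995
R(signal conditioner) = exp(−0.0000251 × 10000) = 0.77802
R(power-range monitor) = exp(−0.0000245 × 10000) = 0.78270
Parallel (trip amplifier and neutron-flux detector): 1 − (1 − 0.74976)(1 − 0.98995) = 0.99749
Parallel (signal conditioner and power-range monitor): 1 − (1 − 0.77802)(1 − 0.78270) = 0.95176
Series ([0.99749] and [0.95176]): 0.99749 × 0.95176 = 0.94937
Parallel (trip breaker and [0.94937]): 1 − (1 − 0.88515)(1 − 0.94937) = 0.994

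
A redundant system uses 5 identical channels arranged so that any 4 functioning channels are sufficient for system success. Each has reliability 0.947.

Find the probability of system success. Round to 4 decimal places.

R = Σ_{i=4}^{5} C(5,i) p^i (1−p)^{5−i} with p = 0.947
C(5,4)·0.947^4·0.053^1 = 0.213131
C(5,5)·0.947^5·0.053^0 = 0.761640
Sum = 0.9748

0.9748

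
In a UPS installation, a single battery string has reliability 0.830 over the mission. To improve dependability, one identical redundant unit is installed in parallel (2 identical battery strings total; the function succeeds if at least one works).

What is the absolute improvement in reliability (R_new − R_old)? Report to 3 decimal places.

R_before = 0.830
R_after = 1 − (1 − 0.830)^2 = 0.971
ΔR = 0.971 − 0.830 = 0.141

0.141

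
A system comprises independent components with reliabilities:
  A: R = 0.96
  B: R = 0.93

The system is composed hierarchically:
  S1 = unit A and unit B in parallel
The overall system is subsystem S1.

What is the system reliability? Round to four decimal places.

Parallel (A and B): 1 − (1 − 0.960000)(1 − 0.930000) = 0.9972

0.9972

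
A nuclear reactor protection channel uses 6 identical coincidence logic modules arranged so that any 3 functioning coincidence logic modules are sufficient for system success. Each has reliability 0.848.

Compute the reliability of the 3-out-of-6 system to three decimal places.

0.994

R = Σ_{i=3}^{6} C(6,i) p^i (1−p)^{6−i} with p = 0.848
C(6,3)·0.848^3·0.152^3 = 0.04283
C(6,4)·0.848^4·0.152^2 = 0.17921
C(6,5)·0.848^5·0.152^1 = 0.39992
C(6,6)·0.848^6·0.152^0 = 0.37186
Sum = 0.994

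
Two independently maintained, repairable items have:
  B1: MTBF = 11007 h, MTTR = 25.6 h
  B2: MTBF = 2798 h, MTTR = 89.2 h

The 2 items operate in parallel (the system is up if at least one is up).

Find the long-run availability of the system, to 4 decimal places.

0.9999

A(B1) = MTBF/(MTBF+MTTR) = 11007/(11007+25.6) = 0.997680
A(B2) = MTBF/(MTBF+MTTR) = 2798/(2798+89.2) = 0.969105
Parallel availability: 1 − (1 − 0.997680)(1 − 0.969105) = 0.9999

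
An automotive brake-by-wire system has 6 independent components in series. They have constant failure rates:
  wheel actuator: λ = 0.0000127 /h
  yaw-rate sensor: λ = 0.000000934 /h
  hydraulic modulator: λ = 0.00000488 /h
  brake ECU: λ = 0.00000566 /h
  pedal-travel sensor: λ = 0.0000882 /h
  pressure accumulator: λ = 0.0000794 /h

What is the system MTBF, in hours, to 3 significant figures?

5210

Series of exponential components: λ_sys = Σ λ_i
λ_sys = 0.0000127 + 0.000000934 + 0.00000488 + 0.00000566 + 0.0000882 + 0.0000794 = 1.9177e-04 /h
MTBF = 1 / λ_sys = 5210 h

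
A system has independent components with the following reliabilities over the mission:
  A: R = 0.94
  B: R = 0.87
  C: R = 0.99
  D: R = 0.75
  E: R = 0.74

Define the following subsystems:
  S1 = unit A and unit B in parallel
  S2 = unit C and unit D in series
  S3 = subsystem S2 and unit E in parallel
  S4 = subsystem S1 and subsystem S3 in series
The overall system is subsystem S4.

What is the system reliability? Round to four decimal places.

0.9258

Parallel (A and B): 1 − (1 − 0.940000)(1 − 0.870000) = 0.992200
Series (C and D): 0.990000 × 0.750000 = 0.742500
Parallel ([0.742500] and E): 1 − (1 − 0.742500)(1 − 0.740000) = 0.933050
Series ([0.992200] and [0.933050]): 0.992200 × 0.933050 = 0.9258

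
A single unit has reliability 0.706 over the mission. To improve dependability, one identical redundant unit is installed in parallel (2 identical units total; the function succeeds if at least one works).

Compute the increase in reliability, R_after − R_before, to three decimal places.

0.208

R_before = 0.706
R_after = 1 − (1 − 0.706)^2 = 0.914
ΔR = 0.914 − 0.706 = 0.208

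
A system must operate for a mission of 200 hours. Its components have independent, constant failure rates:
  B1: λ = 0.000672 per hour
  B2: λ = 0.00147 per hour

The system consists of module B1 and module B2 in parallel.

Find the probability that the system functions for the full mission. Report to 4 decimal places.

0.9680

R(B1) = exp(−0.000672 × 200) = 0.874240
R(B2) = exp(−0.00147 × 200) = 0.745276
Parallel (B1 and B2): 1 − (1 − 0.874240)(1 − 0.745276) = 0.9680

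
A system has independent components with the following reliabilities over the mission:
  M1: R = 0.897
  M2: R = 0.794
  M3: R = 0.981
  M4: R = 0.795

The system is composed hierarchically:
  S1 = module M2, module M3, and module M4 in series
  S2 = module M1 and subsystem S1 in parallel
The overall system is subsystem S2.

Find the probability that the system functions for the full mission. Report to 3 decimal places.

Series (M2, M3, and M4): 0.79400 × 0.98100 × 0.79500 = 0.61924
Parallel (M1 and [0.61924]): 1 − (1 − 0.89700)(1 − 0.61924) = 0.961

0.961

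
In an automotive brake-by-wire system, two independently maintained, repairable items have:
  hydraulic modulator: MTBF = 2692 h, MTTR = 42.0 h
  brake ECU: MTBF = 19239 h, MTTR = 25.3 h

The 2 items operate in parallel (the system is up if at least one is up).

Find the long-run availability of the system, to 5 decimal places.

A(hydraulic modulator) = MTBF/(MTBF+MTTR) = 2692/(2692+42.0) = 0.984638
A(brake ECU) = MTBF/(MTBF+MTTR) = 19239/(19239+25.3) = 0.998687
Parallel availability: 1 − (1 − 0.984638)(1 − 0.998687) = 0.99998

0.99998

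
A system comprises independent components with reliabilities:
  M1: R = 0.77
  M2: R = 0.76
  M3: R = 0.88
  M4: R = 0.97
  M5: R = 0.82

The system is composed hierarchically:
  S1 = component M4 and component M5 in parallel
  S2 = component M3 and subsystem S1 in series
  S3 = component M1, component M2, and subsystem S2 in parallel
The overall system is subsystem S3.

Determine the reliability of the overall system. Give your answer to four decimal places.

0.9931

Parallel (M4 and M5): 1 − (1 − 0.970000)(1 − 0.820000) = 0.994600
Series (M3 and [0.994600]): 0.880000 × 0.994600 = 0.875248
Parallel (M1, M2, and [0.875248]): 1 − (1 − 0.770000)(1 − 0.760000)(1 − 0.875248) = 0.9931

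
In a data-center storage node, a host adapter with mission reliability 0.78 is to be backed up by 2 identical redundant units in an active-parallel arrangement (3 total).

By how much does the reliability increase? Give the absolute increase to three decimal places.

R_before = 0.78
R_after = 1 − (1 − 0.78)^3 = 0.989
ΔR = 0.989 − 0.78 = 0.209

0.209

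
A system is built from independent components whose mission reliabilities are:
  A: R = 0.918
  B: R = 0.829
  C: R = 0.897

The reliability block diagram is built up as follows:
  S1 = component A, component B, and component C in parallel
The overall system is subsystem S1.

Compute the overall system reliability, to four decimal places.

Parallel (A, B, and C): 1 − (1 − 0.918000)(1 − 0.829000)(1 − 0.897000) = 0.9986

0.9986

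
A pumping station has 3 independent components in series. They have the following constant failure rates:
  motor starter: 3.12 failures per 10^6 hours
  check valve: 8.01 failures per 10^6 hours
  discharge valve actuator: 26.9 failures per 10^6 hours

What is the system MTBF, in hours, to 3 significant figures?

Series of exponential components: λ_sys = Σ λ_i
λ_sys = 0.00000312 + 0.00000801 + 0.0000269 = 3.8030e-05 /h
MTBF = 1 / λ_sys = 26300 h

26300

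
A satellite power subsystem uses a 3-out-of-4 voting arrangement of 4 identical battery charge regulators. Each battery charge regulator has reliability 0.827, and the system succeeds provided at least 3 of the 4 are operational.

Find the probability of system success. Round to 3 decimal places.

0.859

R = Σ_{i=3}^{4} C(4,i) p^i (1−p)^{4−i} with p = 0.827
C(4,3)·0.827^3·0.173^1 = 0.39140
C(4,4)·0.827^4·0.173^0 = 0.46776
Sum = 0.859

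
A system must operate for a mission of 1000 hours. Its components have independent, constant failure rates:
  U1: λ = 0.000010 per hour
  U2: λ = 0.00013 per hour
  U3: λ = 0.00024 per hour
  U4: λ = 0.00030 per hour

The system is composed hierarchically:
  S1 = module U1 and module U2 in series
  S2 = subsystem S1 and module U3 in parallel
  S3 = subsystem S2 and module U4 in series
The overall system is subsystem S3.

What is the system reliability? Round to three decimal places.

R(U1) = exp(−0.000010 × 1000) = 0.99005
R(U2) = exp(−0.00013 × 1000) = 0.87810
R(U3) = exp(−0.00024 × 1000) = 0.78663
R(U4) = exp(−0.00030 × 1000) = 0.74082
Series (U1 and U2): 0.99005 × 0.87810 = 0.86936
Parallel ([0.86936] and U3): 1 − (1 − 0.86936)(1 − 0.78663) = 0.97213
Series ([0.97213] and U4): 0.97213 × 0.74082 = 0.720

0.720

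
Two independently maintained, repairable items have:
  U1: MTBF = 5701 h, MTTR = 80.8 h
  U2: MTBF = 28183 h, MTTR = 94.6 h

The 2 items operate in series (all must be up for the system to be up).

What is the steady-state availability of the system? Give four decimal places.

A(U1) = MTBF/(MTBF+MTTR) = 5701/(5701+80.8) = 0.986025
A(U2) = MTBF/(MTBF+MTTR) = 28183/(28183+94.6) = 0.996655
Series availability: 0.986025 × 0.996655 = 0.9827

0.9827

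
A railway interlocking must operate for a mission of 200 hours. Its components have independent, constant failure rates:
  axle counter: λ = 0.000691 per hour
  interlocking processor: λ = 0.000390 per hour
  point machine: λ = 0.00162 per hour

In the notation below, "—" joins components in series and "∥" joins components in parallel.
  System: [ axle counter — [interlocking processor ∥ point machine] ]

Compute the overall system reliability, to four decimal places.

R(axle counter) = exp(−0.000691 × 200) = 0.870924
R(interlocking processor) = exp(−0.000390 × 200) = 0.924964
R(point machine) = exp(−0.00162 × 200) = 0.723250
Parallel (interlocking processor and point machine): 1 − (1 − 0.924964)(1 − 0.723250) = 0.979234
Series (axle counter and [0.979234]): 0.870924 × 0.979234 = 0.8528

0.8528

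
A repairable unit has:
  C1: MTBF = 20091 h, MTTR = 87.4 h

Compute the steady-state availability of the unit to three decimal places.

0.996

A(C1) = MTBF/(MTBF+MTTR) = 20091/(20091+87.4) = 0.996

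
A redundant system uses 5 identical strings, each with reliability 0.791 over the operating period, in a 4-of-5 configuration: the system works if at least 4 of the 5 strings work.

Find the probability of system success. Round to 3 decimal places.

0.719

R = Σ_{i=4}^{5} C(5,i) p^i (1−p)^{5−i} with p = 0.791
C(5,4)·0.791^4·0.209^1 = 0.40909
C(5,5)·0.791^5·0.209^0 = 0.30966
Sum = 0.719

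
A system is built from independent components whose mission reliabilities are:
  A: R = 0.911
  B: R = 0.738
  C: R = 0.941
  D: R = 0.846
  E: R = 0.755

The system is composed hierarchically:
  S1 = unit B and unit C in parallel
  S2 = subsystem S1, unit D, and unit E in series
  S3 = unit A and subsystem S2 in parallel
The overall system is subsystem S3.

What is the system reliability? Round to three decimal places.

0.967

Parallel (B and C): 1 − (1 − 0.73800)(1 − 0.94100) = 0.98454
Series ([0.98454], D, and E): 0.98454 × 0.84600 × 0.75500 = 0.62886
Parallel (A and [0.62886]): 1 − (1 − 0.91100)(1 − 0.62886) = 0.967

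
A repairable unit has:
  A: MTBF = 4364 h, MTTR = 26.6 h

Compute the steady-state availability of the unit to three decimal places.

0.994

A(A) = MTBF/(MTBF+MTTR) = 4364/(4364+26.6) = 0.994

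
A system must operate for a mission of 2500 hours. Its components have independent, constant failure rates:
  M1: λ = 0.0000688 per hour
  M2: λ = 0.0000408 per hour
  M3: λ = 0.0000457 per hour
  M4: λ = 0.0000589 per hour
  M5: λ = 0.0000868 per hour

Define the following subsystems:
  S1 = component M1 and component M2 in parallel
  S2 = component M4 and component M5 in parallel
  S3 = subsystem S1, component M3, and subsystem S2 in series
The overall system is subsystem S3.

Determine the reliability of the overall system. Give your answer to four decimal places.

0.8549

R(M1) = exp(−0.0000688 × 2500) = 0.841979
R(M2) = exp(−0.0000408 × 2500) = 0.903030
R(M3) = exp(−0.0000457 × 2500) = 0.892035
R(M4) = exp(−0.0000589 × 2500) = 0.863078
R(M5) = exp(−0.0000868 × 2500) = 0.804930
Parallel (M1 and M2): 1 − (1 − 0.841979)(1 − 0.903030) = 0.984677
Parallel (M4 and M5): 1 − (1 − 0.863078)(1 − 0.804930) = 0.973291
Series ([0.984677], M3, and [0.973291]): 0.984677 × 0.892035 × 0.973291 = 0.8549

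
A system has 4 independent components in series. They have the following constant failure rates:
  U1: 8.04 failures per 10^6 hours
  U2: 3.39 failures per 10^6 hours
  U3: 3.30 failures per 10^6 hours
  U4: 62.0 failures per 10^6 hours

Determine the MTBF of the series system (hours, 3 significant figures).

13000

Series of exponential components: λ_sys = Σ λ_i
λ_sys = 0.00000804 + 0.00000339 + 0.00000330 + 0.0000620 = 7.6730e-05 /h
MTBF = 1 / λ_sys = 13000 h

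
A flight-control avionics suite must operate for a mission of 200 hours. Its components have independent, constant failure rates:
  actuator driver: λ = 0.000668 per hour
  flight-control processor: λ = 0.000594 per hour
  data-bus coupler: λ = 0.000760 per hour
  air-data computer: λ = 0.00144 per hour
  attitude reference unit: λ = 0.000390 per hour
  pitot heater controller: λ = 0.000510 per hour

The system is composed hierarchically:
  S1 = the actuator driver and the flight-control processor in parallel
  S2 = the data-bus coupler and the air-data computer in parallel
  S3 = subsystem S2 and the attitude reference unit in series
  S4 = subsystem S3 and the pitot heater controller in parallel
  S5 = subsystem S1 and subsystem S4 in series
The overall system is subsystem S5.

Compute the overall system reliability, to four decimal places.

0.9757

R(actuator driver) = exp(−0.000668 × 200) = 0.874940
R(flight-control processor) = exp(−0.000594 × 200) = 0.887985
R(data-bus coupler) = exp(−0.000760 × 200) = 0.858988
R(air-data computer) = exp(−0.00144 × 200) = 0.749762
R(attitude reference unit) = exp(−0.000390 × 200) = 0.924964
R(pitot heater controller) = exp(−0.000510 × 200) = 0.903030
Parallel (actuator driver and flight-control processor): 1 − (1 − 0.874940)(1 − 0.887985) = 0.985991
Parallel (data-bus coupler and air-data computer): 1 − (1 − 0.858988)(1 − 0.749762) = 0.964713
Series ([0.964713] and attitude reference unit): 0.964713 × 0.924964 = 0.892325
Parallel ([0.892325] and pitot heater controller): 1 − (1 − 0.892325)(1 − 0.903030) = 0.989559
Series ([0.985991] and [0.989559]): 0.985991 × 0.989559 = 0.9757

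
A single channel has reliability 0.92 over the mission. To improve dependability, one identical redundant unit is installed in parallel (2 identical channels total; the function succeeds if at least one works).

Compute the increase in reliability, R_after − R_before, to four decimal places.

R_before = 0.92
R_after = 1 − (1 − 0.92)^2 = 0.9936
ΔR = 0.9936 − 0.92 = 0.0736

0.0736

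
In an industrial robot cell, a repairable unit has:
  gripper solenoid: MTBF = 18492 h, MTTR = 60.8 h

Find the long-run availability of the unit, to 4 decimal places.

0.9967

A(gripper solenoid) = MTBF/(MTBF+MTTR) = 18492/(18492+60.8) = 0.9967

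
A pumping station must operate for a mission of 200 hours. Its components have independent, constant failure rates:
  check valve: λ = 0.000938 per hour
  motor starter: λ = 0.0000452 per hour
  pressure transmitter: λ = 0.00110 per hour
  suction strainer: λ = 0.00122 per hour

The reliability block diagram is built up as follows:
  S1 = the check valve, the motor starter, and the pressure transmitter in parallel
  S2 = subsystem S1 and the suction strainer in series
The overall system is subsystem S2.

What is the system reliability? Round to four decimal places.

0.7832

R(check valve) = exp(−0.000938 × 200) = 0.828946
R(motor starter) = exp(−0.0000452 × 200) = 0.991001
R(pressure transmitter) = exp(−0.00110 × 200) = 0.802519
R(suction strainer) = exp(−0.00122 × 200) = 0.783488
Parallel (check valve, motor starter, and pressure transmitter): 1 − (1 − 0.828946)(1 − 0.991001)(1 − 0.802519) = 0.999696
Series ([0.999696] and suction strainer): 0.999696 × 0.783488 = 0.7832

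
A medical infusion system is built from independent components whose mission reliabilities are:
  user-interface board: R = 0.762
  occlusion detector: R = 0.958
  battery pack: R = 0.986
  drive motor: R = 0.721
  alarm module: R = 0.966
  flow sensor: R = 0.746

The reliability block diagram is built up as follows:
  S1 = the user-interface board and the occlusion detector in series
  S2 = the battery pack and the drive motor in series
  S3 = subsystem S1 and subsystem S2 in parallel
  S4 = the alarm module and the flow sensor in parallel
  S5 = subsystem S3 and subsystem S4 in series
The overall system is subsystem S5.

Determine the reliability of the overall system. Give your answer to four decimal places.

0.9140

Series (user-interface board and occlusion detector): 0.762000 × 0.958000 = 0.729996
Series (battery pack and drive motor): 0.986000 × 0.721000 = 0.710906
Parallel ([0.729996] and [0.710906]): 1 − (1 − 0.729996)(1 − 0.710906) = 0.921943
Parallel (alarm module and flow sensor): 1 − (1 − 0.966000)(1 − 0.746000) = 0.991364
Series ([0.921943] and [0.991364]): 0.921943 × 0.991364 = 0.9140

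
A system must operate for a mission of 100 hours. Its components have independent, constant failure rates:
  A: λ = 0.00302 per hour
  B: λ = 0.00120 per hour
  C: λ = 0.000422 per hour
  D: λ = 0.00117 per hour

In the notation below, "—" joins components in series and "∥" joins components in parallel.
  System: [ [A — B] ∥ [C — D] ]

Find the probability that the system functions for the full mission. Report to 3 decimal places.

R(A) = exp(−0.00302 × 100) = 0.73934
R(B) = exp(−0.00120 × 100) = 0.88692
R(C) = exp(−0.000422 × 100) = 0.95868
R(D) = exp(−0.00117 × 100) = 0.88959
Series (A and B): 0.73934 × 0.88692 = 0.65574
Series (C and D): 0.95868 × 0.88959 = 0.85283
Parallel ([0.65574] and [0.85283]): 1 − (1 − 0.65574)(1 − 0.85283) = 0.949

0.949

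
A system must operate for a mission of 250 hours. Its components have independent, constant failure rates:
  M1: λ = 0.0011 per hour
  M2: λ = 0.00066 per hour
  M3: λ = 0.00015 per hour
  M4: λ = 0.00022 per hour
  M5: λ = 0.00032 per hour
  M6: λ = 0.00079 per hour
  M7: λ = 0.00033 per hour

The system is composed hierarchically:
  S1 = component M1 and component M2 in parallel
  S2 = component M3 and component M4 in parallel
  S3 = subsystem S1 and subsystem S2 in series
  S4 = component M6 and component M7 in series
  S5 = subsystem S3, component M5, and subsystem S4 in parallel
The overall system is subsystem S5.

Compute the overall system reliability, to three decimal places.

R(M1) = exp(−0.0011 × 250) = 0.75957
R(M2) = exp(−0.00066 × 250) = 0.84789
R(M3) = exp(−0.00015 × 250) = 0.96319
R(M4) = exp(−0.00022 × 250) = 0.94649
R(M5) = exp(−0.00032 × 250) = 0.92312
R(M6) = exp(−0.00079 × 250) = 0.82078
R(M7) = exp(−0.00033 × 250) = 0.92081
Parallel (M1 and M2): 1 − (1 − 0.75957)(1 − 0.84789) = 0.96343
Parallel (M3 and M4): 1 − (1 − 0.96319)(1 − 0.94649) = 0.99803
Series ([0.96343] and [0.99803]): 0.96343 × 0.99803 = 0.96153
Series (M6 and M7): 0.82078 × 0.92081 = 0.75578
Parallel ([0.96153], M5, and [0.75578]): 1 − (1 − 0.96153)(1 − 0.92312)(1 − 0.75578) = 0.999

0.999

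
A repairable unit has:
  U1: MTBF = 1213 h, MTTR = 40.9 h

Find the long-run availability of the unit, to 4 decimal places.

A(U1) = MTBF/(MTBF+MTTR) = 1213/(1213+40.9) = 0.9674

0.9674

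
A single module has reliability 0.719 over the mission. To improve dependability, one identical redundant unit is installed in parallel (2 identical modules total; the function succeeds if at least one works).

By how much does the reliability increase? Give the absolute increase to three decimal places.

0.202

R_before = 0.719
R_after = 1 − (1 − 0.719)^2 = 0.921
ΔR = 0.921 − 0.719 = 0.202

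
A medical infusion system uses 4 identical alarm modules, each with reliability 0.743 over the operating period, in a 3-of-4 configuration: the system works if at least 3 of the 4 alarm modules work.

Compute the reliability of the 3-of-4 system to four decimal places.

0.7264

R = Σ_{i=3}^{4} C(4,i) p^i (1−p)^{4−i} with p = 0.743
C(4,3)·0.743^3·0.257^1 = 0.421657
C(4,4)·0.743^4·0.257^0 = 0.304758
Sum = 0.7264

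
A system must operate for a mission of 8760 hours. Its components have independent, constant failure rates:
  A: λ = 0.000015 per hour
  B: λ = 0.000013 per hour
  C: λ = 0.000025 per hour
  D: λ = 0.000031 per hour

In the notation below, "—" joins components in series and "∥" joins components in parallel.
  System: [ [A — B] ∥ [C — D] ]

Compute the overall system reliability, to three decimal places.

R(A) = exp(−0.000015 × 8760) = 0.87687
R(B) = exp(−0.000013 × 8760) = 0.89237
R(C) = exp(−0.000025 × 8760) = 0.80332
R(D) = exp(−0.000031 × 8760) = 0.76219
Series (A and B): 0.87687 × 0.89237 = 0.78249
Series (C and D): 0.80332 × 0.76219 = 0.61228
Parallel ([0.78249] and [0.61228]): 1 − (1 − 0.78249)(1 − 0.61228) = 0.916

0.916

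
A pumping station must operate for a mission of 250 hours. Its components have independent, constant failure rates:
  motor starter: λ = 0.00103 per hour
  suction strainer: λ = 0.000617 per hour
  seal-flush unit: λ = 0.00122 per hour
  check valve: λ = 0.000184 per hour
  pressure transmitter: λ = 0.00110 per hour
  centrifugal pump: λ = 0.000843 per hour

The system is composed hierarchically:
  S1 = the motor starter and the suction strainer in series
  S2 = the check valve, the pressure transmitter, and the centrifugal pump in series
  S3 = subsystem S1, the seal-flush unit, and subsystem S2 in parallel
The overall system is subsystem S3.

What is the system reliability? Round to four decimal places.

0.9634

R(motor starter) = exp(−0.00103 × 250) = 0.772982
R(suction strainer) = exp(−0.000617 × 250) = 0.857058
R(seal-flush unit) = exp(−0.00122 × 250) = 0.737123
R(check valve) = exp(−0.000184 × 250) = 0.955042
R(pressure transmitter) = exp(−0.00110 × 250) = 0.759572
R(centrifugal pump) = exp(−0.000843 × 250) = 0.809977
Series (motor starter and suction strainer): 0.772982 × 0.857058 = 0.662490
Series (check valve, pressure transmitter, and centrifugal pump): 0.955042 × 0.759572 × 0.809977 = 0.587576
Parallel ([0.662490], seal-flush unit, and [0.587576]): 1 − (1 − 0.662490)(1 − 0.737123)(1 − 0.587576) = 0.9634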